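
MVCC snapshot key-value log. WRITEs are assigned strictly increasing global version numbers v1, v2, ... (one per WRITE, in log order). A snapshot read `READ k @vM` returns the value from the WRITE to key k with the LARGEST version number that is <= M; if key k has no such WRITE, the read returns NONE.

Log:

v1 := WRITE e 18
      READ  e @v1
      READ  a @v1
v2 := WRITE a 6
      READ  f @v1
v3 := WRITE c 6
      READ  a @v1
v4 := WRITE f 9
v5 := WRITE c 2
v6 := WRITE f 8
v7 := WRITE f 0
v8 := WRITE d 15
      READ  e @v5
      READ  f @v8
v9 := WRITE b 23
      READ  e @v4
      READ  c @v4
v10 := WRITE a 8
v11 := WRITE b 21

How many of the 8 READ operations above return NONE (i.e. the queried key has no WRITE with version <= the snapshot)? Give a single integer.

Answer: 3

Derivation:
v1: WRITE e=18  (e history now [(1, 18)])
READ e @v1: history=[(1, 18)] -> pick v1 -> 18
READ a @v1: history=[] -> no version <= 1 -> NONE
v2: WRITE a=6  (a history now [(2, 6)])
READ f @v1: history=[] -> no version <= 1 -> NONE
v3: WRITE c=6  (c history now [(3, 6)])
READ a @v1: history=[(2, 6)] -> no version <= 1 -> NONE
v4: WRITE f=9  (f history now [(4, 9)])
v5: WRITE c=2  (c history now [(3, 6), (5, 2)])
v6: WRITE f=8  (f history now [(4, 9), (6, 8)])
v7: WRITE f=0  (f history now [(4, 9), (6, 8), (7, 0)])
v8: WRITE d=15  (d history now [(8, 15)])
READ e @v5: history=[(1, 18)] -> pick v1 -> 18
READ f @v8: history=[(4, 9), (6, 8), (7, 0)] -> pick v7 -> 0
v9: WRITE b=23  (b history now [(9, 23)])
READ e @v4: history=[(1, 18)] -> pick v1 -> 18
READ c @v4: history=[(3, 6), (5, 2)] -> pick v3 -> 6
v10: WRITE a=8  (a history now [(2, 6), (10, 8)])
v11: WRITE b=21  (b history now [(9, 23), (11, 21)])
Read results in order: ['18', 'NONE', 'NONE', 'NONE', '18', '0', '18', '6']
NONE count = 3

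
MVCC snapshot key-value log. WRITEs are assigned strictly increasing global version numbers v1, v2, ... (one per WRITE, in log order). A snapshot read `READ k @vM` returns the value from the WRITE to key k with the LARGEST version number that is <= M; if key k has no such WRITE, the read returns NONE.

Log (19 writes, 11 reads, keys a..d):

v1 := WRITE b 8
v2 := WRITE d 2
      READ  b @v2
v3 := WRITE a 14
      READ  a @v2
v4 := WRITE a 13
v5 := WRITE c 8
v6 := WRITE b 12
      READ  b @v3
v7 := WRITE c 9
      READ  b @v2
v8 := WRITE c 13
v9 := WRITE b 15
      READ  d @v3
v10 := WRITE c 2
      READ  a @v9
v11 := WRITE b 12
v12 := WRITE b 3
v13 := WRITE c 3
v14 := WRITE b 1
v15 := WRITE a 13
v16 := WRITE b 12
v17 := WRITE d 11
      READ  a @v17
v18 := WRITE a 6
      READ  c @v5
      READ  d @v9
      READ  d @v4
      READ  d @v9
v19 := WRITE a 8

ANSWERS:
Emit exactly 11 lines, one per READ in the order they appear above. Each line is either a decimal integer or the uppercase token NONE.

Answer: 8
NONE
8
8
2
13
13
8
2
2
2

Derivation:
v1: WRITE b=8  (b history now [(1, 8)])
v2: WRITE d=2  (d history now [(2, 2)])
READ b @v2: history=[(1, 8)] -> pick v1 -> 8
v3: WRITE a=14  (a history now [(3, 14)])
READ a @v2: history=[(3, 14)] -> no version <= 2 -> NONE
v4: WRITE a=13  (a history now [(3, 14), (4, 13)])
v5: WRITE c=8  (c history now [(5, 8)])
v6: WRITE b=12  (b history now [(1, 8), (6, 12)])
READ b @v3: history=[(1, 8), (6, 12)] -> pick v1 -> 8
v7: WRITE c=9  (c history now [(5, 8), (7, 9)])
READ b @v2: history=[(1, 8), (6, 12)] -> pick v1 -> 8
v8: WRITE c=13  (c history now [(5, 8), (7, 9), (8, 13)])
v9: WRITE b=15  (b history now [(1, 8), (6, 12), (9, 15)])
READ d @v3: history=[(2, 2)] -> pick v2 -> 2
v10: WRITE c=2  (c history now [(5, 8), (7, 9), (8, 13), (10, 2)])
READ a @v9: history=[(3, 14), (4, 13)] -> pick v4 -> 13
v11: WRITE b=12  (b history now [(1, 8), (6, 12), (9, 15), (11, 12)])
v12: WRITE b=3  (b history now [(1, 8), (6, 12), (9, 15), (11, 12), (12, 3)])
v13: WRITE c=3  (c history now [(5, 8), (7, 9), (8, 13), (10, 2), (13, 3)])
v14: WRITE b=1  (b history now [(1, 8), (6, 12), (9, 15), (11, 12), (12, 3), (14, 1)])
v15: WRITE a=13  (a history now [(3, 14), (4, 13), (15, 13)])
v16: WRITE b=12  (b history now [(1, 8), (6, 12), (9, 15), (11, 12), (12, 3), (14, 1), (16, 12)])
v17: WRITE d=11  (d history now [(2, 2), (17, 11)])
READ a @v17: history=[(3, 14), (4, 13), (15, 13)] -> pick v15 -> 13
v18: WRITE a=6  (a history now [(3, 14), (4, 13), (15, 13), (18, 6)])
READ c @v5: history=[(5, 8), (7, 9), (8, 13), (10, 2), (13, 3)] -> pick v5 -> 8
READ d @v9: history=[(2, 2), (17, 11)] -> pick v2 -> 2
READ d @v4: history=[(2, 2), (17, 11)] -> pick v2 -> 2
READ d @v9: history=[(2, 2), (17, 11)] -> pick v2 -> 2
v19: WRITE a=8  (a history now [(3, 14), (4, 13), (15, 13), (18, 6), (19, 8)])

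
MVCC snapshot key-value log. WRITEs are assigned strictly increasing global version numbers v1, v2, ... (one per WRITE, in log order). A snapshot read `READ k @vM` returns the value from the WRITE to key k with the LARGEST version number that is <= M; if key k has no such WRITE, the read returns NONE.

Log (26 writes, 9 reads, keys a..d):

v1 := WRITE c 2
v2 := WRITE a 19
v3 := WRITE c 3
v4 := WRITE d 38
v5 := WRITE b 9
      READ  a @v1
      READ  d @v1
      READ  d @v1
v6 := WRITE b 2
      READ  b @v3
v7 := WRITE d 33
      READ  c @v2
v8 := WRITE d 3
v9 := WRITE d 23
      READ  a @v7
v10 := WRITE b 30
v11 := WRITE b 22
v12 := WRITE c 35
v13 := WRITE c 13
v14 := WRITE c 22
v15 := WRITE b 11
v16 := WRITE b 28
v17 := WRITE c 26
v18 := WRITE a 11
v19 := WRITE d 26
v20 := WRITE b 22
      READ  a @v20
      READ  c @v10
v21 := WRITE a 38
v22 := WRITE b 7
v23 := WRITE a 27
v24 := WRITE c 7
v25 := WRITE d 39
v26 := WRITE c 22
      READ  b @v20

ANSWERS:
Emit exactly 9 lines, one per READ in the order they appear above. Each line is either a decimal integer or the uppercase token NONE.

Answer: NONE
NONE
NONE
NONE
2
19
11
3
22

Derivation:
v1: WRITE c=2  (c history now [(1, 2)])
v2: WRITE a=19  (a history now [(2, 19)])
v3: WRITE c=3  (c history now [(1, 2), (3, 3)])
v4: WRITE d=38  (d history now [(4, 38)])
v5: WRITE b=9  (b history now [(5, 9)])
READ a @v1: history=[(2, 19)] -> no version <= 1 -> NONE
READ d @v1: history=[(4, 38)] -> no version <= 1 -> NONE
READ d @v1: history=[(4, 38)] -> no version <= 1 -> NONE
v6: WRITE b=2  (b history now [(5, 9), (6, 2)])
READ b @v3: history=[(5, 9), (6, 2)] -> no version <= 3 -> NONE
v7: WRITE d=33  (d history now [(4, 38), (7, 33)])
READ c @v2: history=[(1, 2), (3, 3)] -> pick v1 -> 2
v8: WRITE d=3  (d history now [(4, 38), (7, 33), (8, 3)])
v9: WRITE d=23  (d history now [(4, 38), (7, 33), (8, 3), (9, 23)])
READ a @v7: history=[(2, 19)] -> pick v2 -> 19
v10: WRITE b=30  (b history now [(5, 9), (6, 2), (10, 30)])
v11: WRITE b=22  (b history now [(5, 9), (6, 2), (10, 30), (11, 22)])
v12: WRITE c=35  (c history now [(1, 2), (3, 3), (12, 35)])
v13: WRITE c=13  (c history now [(1, 2), (3, 3), (12, 35), (13, 13)])
v14: WRITE c=22  (c history now [(1, 2), (3, 3), (12, 35), (13, 13), (14, 22)])
v15: WRITE b=11  (b history now [(5, 9), (6, 2), (10, 30), (11, 22), (15, 11)])
v16: WRITE b=28  (b history now [(5, 9), (6, 2), (10, 30), (11, 22), (15, 11), (16, 28)])
v17: WRITE c=26  (c history now [(1, 2), (3, 3), (12, 35), (13, 13), (14, 22), (17, 26)])
v18: WRITE a=11  (a history now [(2, 19), (18, 11)])
v19: WRITE d=26  (d history now [(4, 38), (7, 33), (8, 3), (9, 23), (19, 26)])
v20: WRITE b=22  (b history now [(5, 9), (6, 2), (10, 30), (11, 22), (15, 11), (16, 28), (20, 22)])
READ a @v20: history=[(2, 19), (18, 11)] -> pick v18 -> 11
READ c @v10: history=[(1, 2), (3, 3), (12, 35), (13, 13), (14, 22), (17, 26)] -> pick v3 -> 3
v21: WRITE a=38  (a history now [(2, 19), (18, 11), (21, 38)])
v22: WRITE b=7  (b history now [(5, 9), (6, 2), (10, 30), (11, 22), (15, 11), (16, 28), (20, 22), (22, 7)])
v23: WRITE a=27  (a history now [(2, 19), (18, 11), (21, 38), (23, 27)])
v24: WRITE c=7  (c history now [(1, 2), (3, 3), (12, 35), (13, 13), (14, 22), (17, 26), (24, 7)])
v25: WRITE d=39  (d history now [(4, 38), (7, 33), (8, 3), (9, 23), (19, 26), (25, 39)])
v26: WRITE c=22  (c history now [(1, 2), (3, 3), (12, 35), (13, 13), (14, 22), (17, 26), (24, 7), (26, 22)])
READ b @v20: history=[(5, 9), (6, 2), (10, 30), (11, 22), (15, 11), (16, 28), (20, 22), (22, 7)] -> pick v20 -> 22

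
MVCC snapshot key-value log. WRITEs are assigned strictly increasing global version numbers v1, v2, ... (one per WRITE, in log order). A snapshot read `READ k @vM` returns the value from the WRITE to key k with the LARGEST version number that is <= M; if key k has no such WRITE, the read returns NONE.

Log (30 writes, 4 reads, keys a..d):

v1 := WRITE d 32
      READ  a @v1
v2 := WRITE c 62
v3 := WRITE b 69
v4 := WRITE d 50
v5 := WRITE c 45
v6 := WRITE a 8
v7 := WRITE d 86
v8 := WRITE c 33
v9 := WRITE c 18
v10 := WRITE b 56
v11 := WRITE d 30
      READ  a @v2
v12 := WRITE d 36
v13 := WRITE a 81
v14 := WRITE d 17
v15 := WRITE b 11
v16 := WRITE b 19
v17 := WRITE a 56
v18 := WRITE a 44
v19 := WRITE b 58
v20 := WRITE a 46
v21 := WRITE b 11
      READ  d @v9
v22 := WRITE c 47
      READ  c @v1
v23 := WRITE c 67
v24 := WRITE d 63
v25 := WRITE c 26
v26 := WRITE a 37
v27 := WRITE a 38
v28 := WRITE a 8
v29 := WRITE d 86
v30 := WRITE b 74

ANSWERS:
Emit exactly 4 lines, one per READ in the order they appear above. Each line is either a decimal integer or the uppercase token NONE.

v1: WRITE d=32  (d history now [(1, 32)])
READ a @v1: history=[] -> no version <= 1 -> NONE
v2: WRITE c=62  (c history now [(2, 62)])
v3: WRITE b=69  (b history now [(3, 69)])
v4: WRITE d=50  (d history now [(1, 32), (4, 50)])
v5: WRITE c=45  (c history now [(2, 62), (5, 45)])
v6: WRITE a=8  (a history now [(6, 8)])
v7: WRITE d=86  (d history now [(1, 32), (4, 50), (7, 86)])
v8: WRITE c=33  (c history now [(2, 62), (5, 45), (8, 33)])
v9: WRITE c=18  (c history now [(2, 62), (5, 45), (8, 33), (9, 18)])
v10: WRITE b=56  (b history now [(3, 69), (10, 56)])
v11: WRITE d=30  (d history now [(1, 32), (4, 50), (7, 86), (11, 30)])
READ a @v2: history=[(6, 8)] -> no version <= 2 -> NONE
v12: WRITE d=36  (d history now [(1, 32), (4, 50), (7, 86), (11, 30), (12, 36)])
v13: WRITE a=81  (a history now [(6, 8), (13, 81)])
v14: WRITE d=17  (d history now [(1, 32), (4, 50), (7, 86), (11, 30), (12, 36), (14, 17)])
v15: WRITE b=11  (b history now [(3, 69), (10, 56), (15, 11)])
v16: WRITE b=19  (b history now [(3, 69), (10, 56), (15, 11), (16, 19)])
v17: WRITE a=56  (a history now [(6, 8), (13, 81), (17, 56)])
v18: WRITE a=44  (a history now [(6, 8), (13, 81), (17, 56), (18, 44)])
v19: WRITE b=58  (b history now [(3, 69), (10, 56), (15, 11), (16, 19), (19, 58)])
v20: WRITE a=46  (a history now [(6, 8), (13, 81), (17, 56), (18, 44), (20, 46)])
v21: WRITE b=11  (b history now [(3, 69), (10, 56), (15, 11), (16, 19), (19, 58), (21, 11)])
READ d @v9: history=[(1, 32), (4, 50), (7, 86), (11, 30), (12, 36), (14, 17)] -> pick v7 -> 86
v22: WRITE c=47  (c history now [(2, 62), (5, 45), (8, 33), (9, 18), (22, 47)])
READ c @v1: history=[(2, 62), (5, 45), (8, 33), (9, 18), (22, 47)] -> no version <= 1 -> NONE
v23: WRITE c=67  (c history now [(2, 62), (5, 45), (8, 33), (9, 18), (22, 47), (23, 67)])
v24: WRITE d=63  (d history now [(1, 32), (4, 50), (7, 86), (11, 30), (12, 36), (14, 17), (24, 63)])
v25: WRITE c=26  (c history now [(2, 62), (5, 45), (8, 33), (9, 18), (22, 47), (23, 67), (25, 26)])
v26: WRITE a=37  (a history now [(6, 8), (13, 81), (17, 56), (18, 44), (20, 46), (26, 37)])
v27: WRITE a=38  (a history now [(6, 8), (13, 81), (17, 56), (18, 44), (20, 46), (26, 37), (27, 38)])
v28: WRITE a=8  (a history now [(6, 8), (13, 81), (17, 56), (18, 44), (20, 46), (26, 37), (27, 38), (28, 8)])
v29: WRITE d=86  (d history now [(1, 32), (4, 50), (7, 86), (11, 30), (12, 36), (14, 17), (24, 63), (29, 86)])
v30: WRITE b=74  (b history now [(3, 69), (10, 56), (15, 11), (16, 19), (19, 58), (21, 11), (30, 74)])

Answer: NONE
NONE
86
NONE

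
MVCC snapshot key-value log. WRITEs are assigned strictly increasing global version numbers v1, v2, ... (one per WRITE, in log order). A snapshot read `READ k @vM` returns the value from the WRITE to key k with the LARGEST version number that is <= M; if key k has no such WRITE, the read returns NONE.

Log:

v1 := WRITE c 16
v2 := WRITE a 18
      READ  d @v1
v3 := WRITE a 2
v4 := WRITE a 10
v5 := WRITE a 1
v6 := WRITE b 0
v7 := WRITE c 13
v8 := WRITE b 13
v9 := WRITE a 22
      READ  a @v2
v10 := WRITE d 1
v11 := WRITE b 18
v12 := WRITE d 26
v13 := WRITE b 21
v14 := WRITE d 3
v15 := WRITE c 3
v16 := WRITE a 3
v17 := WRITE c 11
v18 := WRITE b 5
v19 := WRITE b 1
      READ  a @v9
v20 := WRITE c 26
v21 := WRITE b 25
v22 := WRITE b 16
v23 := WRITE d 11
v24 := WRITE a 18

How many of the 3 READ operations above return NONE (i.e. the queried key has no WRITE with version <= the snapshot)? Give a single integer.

v1: WRITE c=16  (c history now [(1, 16)])
v2: WRITE a=18  (a history now [(2, 18)])
READ d @v1: history=[] -> no version <= 1 -> NONE
v3: WRITE a=2  (a history now [(2, 18), (3, 2)])
v4: WRITE a=10  (a history now [(2, 18), (3, 2), (4, 10)])
v5: WRITE a=1  (a history now [(2, 18), (3, 2), (4, 10), (5, 1)])
v6: WRITE b=0  (b history now [(6, 0)])
v7: WRITE c=13  (c history now [(1, 16), (7, 13)])
v8: WRITE b=13  (b history now [(6, 0), (8, 13)])
v9: WRITE a=22  (a history now [(2, 18), (3, 2), (4, 10), (5, 1), (9, 22)])
READ a @v2: history=[(2, 18), (3, 2), (4, 10), (5, 1), (9, 22)] -> pick v2 -> 18
v10: WRITE d=1  (d history now [(10, 1)])
v11: WRITE b=18  (b history now [(6, 0), (8, 13), (11, 18)])
v12: WRITE d=26  (d history now [(10, 1), (12, 26)])
v13: WRITE b=21  (b history now [(6, 0), (8, 13), (11, 18), (13, 21)])
v14: WRITE d=3  (d history now [(10, 1), (12, 26), (14, 3)])
v15: WRITE c=3  (c history now [(1, 16), (7, 13), (15, 3)])
v16: WRITE a=3  (a history now [(2, 18), (3, 2), (4, 10), (5, 1), (9, 22), (16, 3)])
v17: WRITE c=11  (c history now [(1, 16), (7, 13), (15, 3), (17, 11)])
v18: WRITE b=5  (b history now [(6, 0), (8, 13), (11, 18), (13, 21), (18, 5)])
v19: WRITE b=1  (b history now [(6, 0), (8, 13), (11, 18), (13, 21), (18, 5), (19, 1)])
READ a @v9: history=[(2, 18), (3, 2), (4, 10), (5, 1), (9, 22), (16, 3)] -> pick v9 -> 22
v20: WRITE c=26  (c history now [(1, 16), (7, 13), (15, 3), (17, 11), (20, 26)])
v21: WRITE b=25  (b history now [(6, 0), (8, 13), (11, 18), (13, 21), (18, 5), (19, 1), (21, 25)])
v22: WRITE b=16  (b history now [(6, 0), (8, 13), (11, 18), (13, 21), (18, 5), (19, 1), (21, 25), (22, 16)])
v23: WRITE d=11  (d history now [(10, 1), (12, 26), (14, 3), (23, 11)])
v24: WRITE a=18  (a history now [(2, 18), (3, 2), (4, 10), (5, 1), (9, 22), (16, 3), (24, 18)])
Read results in order: ['NONE', '18', '22']
NONE count = 1

Answer: 1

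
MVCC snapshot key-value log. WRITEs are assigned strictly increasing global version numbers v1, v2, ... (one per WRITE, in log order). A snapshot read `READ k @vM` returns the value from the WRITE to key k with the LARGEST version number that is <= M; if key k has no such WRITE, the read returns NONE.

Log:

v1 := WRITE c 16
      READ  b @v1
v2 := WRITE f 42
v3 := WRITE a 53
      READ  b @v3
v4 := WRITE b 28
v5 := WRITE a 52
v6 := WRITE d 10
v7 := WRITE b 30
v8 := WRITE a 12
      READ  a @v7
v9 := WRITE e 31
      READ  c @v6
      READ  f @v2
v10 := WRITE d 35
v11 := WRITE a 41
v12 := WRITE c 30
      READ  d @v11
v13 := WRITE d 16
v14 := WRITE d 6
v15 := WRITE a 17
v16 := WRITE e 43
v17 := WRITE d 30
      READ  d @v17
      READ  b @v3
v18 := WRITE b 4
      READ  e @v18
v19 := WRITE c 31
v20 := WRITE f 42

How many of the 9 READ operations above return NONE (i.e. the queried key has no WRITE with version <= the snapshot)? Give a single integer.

v1: WRITE c=16  (c history now [(1, 16)])
READ b @v1: history=[] -> no version <= 1 -> NONE
v2: WRITE f=42  (f history now [(2, 42)])
v3: WRITE a=53  (a history now [(3, 53)])
READ b @v3: history=[] -> no version <= 3 -> NONE
v4: WRITE b=28  (b history now [(4, 28)])
v5: WRITE a=52  (a history now [(3, 53), (5, 52)])
v6: WRITE d=10  (d history now [(6, 10)])
v7: WRITE b=30  (b history now [(4, 28), (7, 30)])
v8: WRITE a=12  (a history now [(3, 53), (5, 52), (8, 12)])
READ a @v7: history=[(3, 53), (5, 52), (8, 12)] -> pick v5 -> 52
v9: WRITE e=31  (e history now [(9, 31)])
READ c @v6: history=[(1, 16)] -> pick v1 -> 16
READ f @v2: history=[(2, 42)] -> pick v2 -> 42
v10: WRITE d=35  (d history now [(6, 10), (10, 35)])
v11: WRITE a=41  (a history now [(3, 53), (5, 52), (8, 12), (11, 41)])
v12: WRITE c=30  (c history now [(1, 16), (12, 30)])
READ d @v11: history=[(6, 10), (10, 35)] -> pick v10 -> 35
v13: WRITE d=16  (d history now [(6, 10), (10, 35), (13, 16)])
v14: WRITE d=6  (d history now [(6, 10), (10, 35), (13, 16), (14, 6)])
v15: WRITE a=17  (a history now [(3, 53), (5, 52), (8, 12), (11, 41), (15, 17)])
v16: WRITE e=43  (e history now [(9, 31), (16, 43)])
v17: WRITE d=30  (d history now [(6, 10), (10, 35), (13, 16), (14, 6), (17, 30)])
READ d @v17: history=[(6, 10), (10, 35), (13, 16), (14, 6), (17, 30)] -> pick v17 -> 30
READ b @v3: history=[(4, 28), (7, 30)] -> no version <= 3 -> NONE
v18: WRITE b=4  (b history now [(4, 28), (7, 30), (18, 4)])
READ e @v18: history=[(9, 31), (16, 43)] -> pick v16 -> 43
v19: WRITE c=31  (c history now [(1, 16), (12, 30), (19, 31)])
v20: WRITE f=42  (f history now [(2, 42), (20, 42)])
Read results in order: ['NONE', 'NONE', '52', '16', '42', '35', '30', 'NONE', '43']
NONE count = 3

Answer: 3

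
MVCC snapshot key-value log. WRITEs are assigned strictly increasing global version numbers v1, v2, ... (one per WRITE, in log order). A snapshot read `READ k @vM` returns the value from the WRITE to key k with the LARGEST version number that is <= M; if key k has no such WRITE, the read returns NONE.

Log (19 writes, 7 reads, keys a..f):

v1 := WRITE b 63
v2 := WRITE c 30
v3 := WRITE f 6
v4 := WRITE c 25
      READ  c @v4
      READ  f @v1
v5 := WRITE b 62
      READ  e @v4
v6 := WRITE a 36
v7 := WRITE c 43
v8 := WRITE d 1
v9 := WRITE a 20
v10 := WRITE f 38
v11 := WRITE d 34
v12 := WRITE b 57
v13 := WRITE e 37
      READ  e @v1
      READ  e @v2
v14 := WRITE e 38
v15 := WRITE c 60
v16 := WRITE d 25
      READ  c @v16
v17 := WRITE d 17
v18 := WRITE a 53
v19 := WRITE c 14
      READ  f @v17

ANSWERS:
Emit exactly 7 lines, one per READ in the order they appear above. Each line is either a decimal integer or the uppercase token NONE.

v1: WRITE b=63  (b history now [(1, 63)])
v2: WRITE c=30  (c history now [(2, 30)])
v3: WRITE f=6  (f history now [(3, 6)])
v4: WRITE c=25  (c history now [(2, 30), (4, 25)])
READ c @v4: history=[(2, 30), (4, 25)] -> pick v4 -> 25
READ f @v1: history=[(3, 6)] -> no version <= 1 -> NONE
v5: WRITE b=62  (b history now [(1, 63), (5, 62)])
READ e @v4: history=[] -> no version <= 4 -> NONE
v6: WRITE a=36  (a history now [(6, 36)])
v7: WRITE c=43  (c history now [(2, 30), (4, 25), (7, 43)])
v8: WRITE d=1  (d history now [(8, 1)])
v9: WRITE a=20  (a history now [(6, 36), (9, 20)])
v10: WRITE f=38  (f history now [(3, 6), (10, 38)])
v11: WRITE d=34  (d history now [(8, 1), (11, 34)])
v12: WRITE b=57  (b history now [(1, 63), (5, 62), (12, 57)])
v13: WRITE e=37  (e history now [(13, 37)])
READ e @v1: history=[(13, 37)] -> no version <= 1 -> NONE
READ e @v2: history=[(13, 37)] -> no version <= 2 -> NONE
v14: WRITE e=38  (e history now [(13, 37), (14, 38)])
v15: WRITE c=60  (c history now [(2, 30), (4, 25), (7, 43), (15, 60)])
v16: WRITE d=25  (d history now [(8, 1), (11, 34), (16, 25)])
READ c @v16: history=[(2, 30), (4, 25), (7, 43), (15, 60)] -> pick v15 -> 60
v17: WRITE d=17  (d history now [(8, 1), (11, 34), (16, 25), (17, 17)])
v18: WRITE a=53  (a history now [(6, 36), (9, 20), (18, 53)])
v19: WRITE c=14  (c history now [(2, 30), (4, 25), (7, 43), (15, 60), (19, 14)])
READ f @v17: history=[(3, 6), (10, 38)] -> pick v10 -> 38

Answer: 25
NONE
NONE
NONE
NONE
60
38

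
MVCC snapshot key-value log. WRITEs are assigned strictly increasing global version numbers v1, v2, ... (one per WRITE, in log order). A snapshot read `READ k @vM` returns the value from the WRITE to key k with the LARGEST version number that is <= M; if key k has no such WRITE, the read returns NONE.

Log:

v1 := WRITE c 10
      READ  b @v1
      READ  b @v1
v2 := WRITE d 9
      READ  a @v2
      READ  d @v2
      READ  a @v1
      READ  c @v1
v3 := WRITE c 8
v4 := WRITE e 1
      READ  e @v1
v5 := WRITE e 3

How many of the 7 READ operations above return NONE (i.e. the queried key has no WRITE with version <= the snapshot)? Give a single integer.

v1: WRITE c=10  (c history now [(1, 10)])
READ b @v1: history=[] -> no version <= 1 -> NONE
READ b @v1: history=[] -> no version <= 1 -> NONE
v2: WRITE d=9  (d history now [(2, 9)])
READ a @v2: history=[] -> no version <= 2 -> NONE
READ d @v2: history=[(2, 9)] -> pick v2 -> 9
READ a @v1: history=[] -> no version <= 1 -> NONE
READ c @v1: history=[(1, 10)] -> pick v1 -> 10
v3: WRITE c=8  (c history now [(1, 10), (3, 8)])
v4: WRITE e=1  (e history now [(4, 1)])
READ e @v1: history=[(4, 1)] -> no version <= 1 -> NONE
v5: WRITE e=3  (e history now [(4, 1), (5, 3)])
Read results in order: ['NONE', 'NONE', 'NONE', '9', 'NONE', '10', 'NONE']
NONE count = 5

Answer: 5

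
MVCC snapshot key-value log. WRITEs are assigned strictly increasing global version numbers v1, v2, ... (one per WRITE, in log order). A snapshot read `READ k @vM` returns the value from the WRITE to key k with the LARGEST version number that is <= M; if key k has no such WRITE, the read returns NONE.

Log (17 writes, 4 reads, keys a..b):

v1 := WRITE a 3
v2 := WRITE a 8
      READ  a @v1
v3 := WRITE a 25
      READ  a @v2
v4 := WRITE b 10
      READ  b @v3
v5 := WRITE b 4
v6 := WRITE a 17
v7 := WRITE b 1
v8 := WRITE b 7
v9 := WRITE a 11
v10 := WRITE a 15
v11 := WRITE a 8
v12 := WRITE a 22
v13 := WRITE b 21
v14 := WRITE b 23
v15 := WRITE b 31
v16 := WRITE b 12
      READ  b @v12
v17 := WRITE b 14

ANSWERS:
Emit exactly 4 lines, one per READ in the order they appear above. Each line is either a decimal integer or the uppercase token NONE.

Answer: 3
8
NONE
7

Derivation:
v1: WRITE a=3  (a history now [(1, 3)])
v2: WRITE a=8  (a history now [(1, 3), (2, 8)])
READ a @v1: history=[(1, 3), (2, 8)] -> pick v1 -> 3
v3: WRITE a=25  (a history now [(1, 3), (2, 8), (3, 25)])
READ a @v2: history=[(1, 3), (2, 8), (3, 25)] -> pick v2 -> 8
v4: WRITE b=10  (b history now [(4, 10)])
READ b @v3: history=[(4, 10)] -> no version <= 3 -> NONE
v5: WRITE b=4  (b history now [(4, 10), (5, 4)])
v6: WRITE a=17  (a history now [(1, 3), (2, 8), (3, 25), (6, 17)])
v7: WRITE b=1  (b history now [(4, 10), (5, 4), (7, 1)])
v8: WRITE b=7  (b history now [(4, 10), (5, 4), (7, 1), (8, 7)])
v9: WRITE a=11  (a history now [(1, 3), (2, 8), (3, 25), (6, 17), (9, 11)])
v10: WRITE a=15  (a history now [(1, 3), (2, 8), (3, 25), (6, 17), (9, 11), (10, 15)])
v11: WRITE a=8  (a history now [(1, 3), (2, 8), (3, 25), (6, 17), (9, 11), (10, 15), (11, 8)])
v12: WRITE a=22  (a history now [(1, 3), (2, 8), (3, 25), (6, 17), (9, 11), (10, 15), (11, 8), (12, 22)])
v13: WRITE b=21  (b history now [(4, 10), (5, 4), (7, 1), (8, 7), (13, 21)])
v14: WRITE b=23  (b history now [(4, 10), (5, 4), (7, 1), (8, 7), (13, 21), (14, 23)])
v15: WRITE b=31  (b history now [(4, 10), (5, 4), (7, 1), (8, 7), (13, 21), (14, 23), (15, 31)])
v16: WRITE b=12  (b history now [(4, 10), (5, 4), (7, 1), (8, 7), (13, 21), (14, 23), (15, 31), (16, 12)])
READ b @v12: history=[(4, 10), (5, 4), (7, 1), (8, 7), (13, 21), (14, 23), (15, 31), (16, 12)] -> pick v8 -> 7
v17: WRITE b=14  (b history now [(4, 10), (5, 4), (7, 1), (8, 7), (13, 21), (14, 23), (15, 31), (16, 12), (17, 14)])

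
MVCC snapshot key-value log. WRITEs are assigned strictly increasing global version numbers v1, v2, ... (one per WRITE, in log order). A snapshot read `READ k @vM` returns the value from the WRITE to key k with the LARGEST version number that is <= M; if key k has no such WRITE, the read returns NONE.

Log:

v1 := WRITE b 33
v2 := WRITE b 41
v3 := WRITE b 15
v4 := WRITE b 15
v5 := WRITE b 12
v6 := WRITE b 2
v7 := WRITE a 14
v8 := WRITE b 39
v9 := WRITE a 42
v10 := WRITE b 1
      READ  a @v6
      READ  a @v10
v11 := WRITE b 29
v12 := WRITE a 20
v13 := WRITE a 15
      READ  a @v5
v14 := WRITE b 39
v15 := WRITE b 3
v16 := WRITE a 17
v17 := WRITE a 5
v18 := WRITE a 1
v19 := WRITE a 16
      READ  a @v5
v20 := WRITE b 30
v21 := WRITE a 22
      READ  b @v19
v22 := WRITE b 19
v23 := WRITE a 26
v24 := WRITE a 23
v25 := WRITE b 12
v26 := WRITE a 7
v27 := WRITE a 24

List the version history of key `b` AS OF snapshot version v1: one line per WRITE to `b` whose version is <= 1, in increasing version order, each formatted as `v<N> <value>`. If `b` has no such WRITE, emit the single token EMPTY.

Scan writes for key=b with version <= 1:
  v1 WRITE b 33 -> keep
  v2 WRITE b 41 -> drop (> snap)
  v3 WRITE b 15 -> drop (> snap)
  v4 WRITE b 15 -> drop (> snap)
  v5 WRITE b 12 -> drop (> snap)
  v6 WRITE b 2 -> drop (> snap)
  v7 WRITE a 14 -> skip
  v8 WRITE b 39 -> drop (> snap)
  v9 WRITE a 42 -> skip
  v10 WRITE b 1 -> drop (> snap)
  v11 WRITE b 29 -> drop (> snap)
  v12 WRITE a 20 -> skip
  v13 WRITE a 15 -> skip
  v14 WRITE b 39 -> drop (> snap)
  v15 WRITE b 3 -> drop (> snap)
  v16 WRITE a 17 -> skip
  v17 WRITE a 5 -> skip
  v18 WRITE a 1 -> skip
  v19 WRITE a 16 -> skip
  v20 WRITE b 30 -> drop (> snap)
  v21 WRITE a 22 -> skip
  v22 WRITE b 19 -> drop (> snap)
  v23 WRITE a 26 -> skip
  v24 WRITE a 23 -> skip
  v25 WRITE b 12 -> drop (> snap)
  v26 WRITE a 7 -> skip
  v27 WRITE a 24 -> skip
Collected: [(1, 33)]

Answer: v1 33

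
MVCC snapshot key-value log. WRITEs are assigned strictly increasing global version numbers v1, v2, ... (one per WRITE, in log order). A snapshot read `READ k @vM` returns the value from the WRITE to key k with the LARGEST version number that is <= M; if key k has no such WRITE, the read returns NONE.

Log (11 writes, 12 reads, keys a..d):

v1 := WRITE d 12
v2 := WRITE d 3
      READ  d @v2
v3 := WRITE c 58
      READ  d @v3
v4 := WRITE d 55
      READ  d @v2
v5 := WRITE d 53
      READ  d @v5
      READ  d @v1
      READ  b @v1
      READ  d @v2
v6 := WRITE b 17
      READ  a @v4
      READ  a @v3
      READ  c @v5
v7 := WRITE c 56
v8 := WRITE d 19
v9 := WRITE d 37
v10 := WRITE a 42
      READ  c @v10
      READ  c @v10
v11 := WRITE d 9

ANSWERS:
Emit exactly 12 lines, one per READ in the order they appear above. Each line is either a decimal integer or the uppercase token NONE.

Answer: 3
3
3
53
12
NONE
3
NONE
NONE
58
56
56

Derivation:
v1: WRITE d=12  (d history now [(1, 12)])
v2: WRITE d=3  (d history now [(1, 12), (2, 3)])
READ d @v2: history=[(1, 12), (2, 3)] -> pick v2 -> 3
v3: WRITE c=58  (c history now [(3, 58)])
READ d @v3: history=[(1, 12), (2, 3)] -> pick v2 -> 3
v4: WRITE d=55  (d history now [(1, 12), (2, 3), (4, 55)])
READ d @v2: history=[(1, 12), (2, 3), (4, 55)] -> pick v2 -> 3
v5: WRITE d=53  (d history now [(1, 12), (2, 3), (4, 55), (5, 53)])
READ d @v5: history=[(1, 12), (2, 3), (4, 55), (5, 53)] -> pick v5 -> 53
READ d @v1: history=[(1, 12), (2, 3), (4, 55), (5, 53)] -> pick v1 -> 12
READ b @v1: history=[] -> no version <= 1 -> NONE
READ d @v2: history=[(1, 12), (2, 3), (4, 55), (5, 53)] -> pick v2 -> 3
v6: WRITE b=17  (b history now [(6, 17)])
READ a @v4: history=[] -> no version <= 4 -> NONE
READ a @v3: history=[] -> no version <= 3 -> NONE
READ c @v5: history=[(3, 58)] -> pick v3 -> 58
v7: WRITE c=56  (c history now [(3, 58), (7, 56)])
v8: WRITE d=19  (d history now [(1, 12), (2, 3), (4, 55), (5, 53), (8, 19)])
v9: WRITE d=37  (d history now [(1, 12), (2, 3), (4, 55), (5, 53), (8, 19), (9, 37)])
v10: WRITE a=42  (a history now [(10, 42)])
READ c @v10: history=[(3, 58), (7, 56)] -> pick v7 -> 56
READ c @v10: history=[(3, 58), (7, 56)] -> pick v7 -> 56
v11: WRITE d=9  (d history now [(1, 12), (2, 3), (4, 55), (5, 53), (8, 19), (9, 37), (11, 9)])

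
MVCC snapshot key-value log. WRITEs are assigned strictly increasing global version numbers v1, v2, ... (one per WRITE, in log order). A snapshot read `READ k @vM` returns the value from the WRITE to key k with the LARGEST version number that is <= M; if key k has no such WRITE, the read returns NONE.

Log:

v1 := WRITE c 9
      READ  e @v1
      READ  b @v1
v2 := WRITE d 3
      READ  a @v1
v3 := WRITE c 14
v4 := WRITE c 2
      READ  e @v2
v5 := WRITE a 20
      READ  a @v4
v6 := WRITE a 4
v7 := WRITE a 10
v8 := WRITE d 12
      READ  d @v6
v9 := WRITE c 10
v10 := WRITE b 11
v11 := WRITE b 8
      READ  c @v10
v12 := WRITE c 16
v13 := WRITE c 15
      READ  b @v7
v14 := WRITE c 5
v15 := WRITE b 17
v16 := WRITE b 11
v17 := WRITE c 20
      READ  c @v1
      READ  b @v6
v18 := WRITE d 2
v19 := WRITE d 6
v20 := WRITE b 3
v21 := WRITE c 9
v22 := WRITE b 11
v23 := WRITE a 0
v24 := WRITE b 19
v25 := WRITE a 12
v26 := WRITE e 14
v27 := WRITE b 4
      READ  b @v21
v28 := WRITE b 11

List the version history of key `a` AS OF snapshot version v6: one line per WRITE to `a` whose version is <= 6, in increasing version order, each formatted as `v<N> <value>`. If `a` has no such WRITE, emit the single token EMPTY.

Scan writes for key=a with version <= 6:
  v1 WRITE c 9 -> skip
  v2 WRITE d 3 -> skip
  v3 WRITE c 14 -> skip
  v4 WRITE c 2 -> skip
  v5 WRITE a 20 -> keep
  v6 WRITE a 4 -> keep
  v7 WRITE a 10 -> drop (> snap)
  v8 WRITE d 12 -> skip
  v9 WRITE c 10 -> skip
  v10 WRITE b 11 -> skip
  v11 WRITE b 8 -> skip
  v12 WRITE c 16 -> skip
  v13 WRITE c 15 -> skip
  v14 WRITE c 5 -> skip
  v15 WRITE b 17 -> skip
  v16 WRITE b 11 -> skip
  v17 WRITE c 20 -> skip
  v18 WRITE d 2 -> skip
  v19 WRITE d 6 -> skip
  v20 WRITE b 3 -> skip
  v21 WRITE c 9 -> skip
  v22 WRITE b 11 -> skip
  v23 WRITE a 0 -> drop (> snap)
  v24 WRITE b 19 -> skip
  v25 WRITE a 12 -> drop (> snap)
  v26 WRITE e 14 -> skip
  v27 WRITE b 4 -> skip
  v28 WRITE b 11 -> skip
Collected: [(5, 20), (6, 4)]

Answer: v5 20
v6 4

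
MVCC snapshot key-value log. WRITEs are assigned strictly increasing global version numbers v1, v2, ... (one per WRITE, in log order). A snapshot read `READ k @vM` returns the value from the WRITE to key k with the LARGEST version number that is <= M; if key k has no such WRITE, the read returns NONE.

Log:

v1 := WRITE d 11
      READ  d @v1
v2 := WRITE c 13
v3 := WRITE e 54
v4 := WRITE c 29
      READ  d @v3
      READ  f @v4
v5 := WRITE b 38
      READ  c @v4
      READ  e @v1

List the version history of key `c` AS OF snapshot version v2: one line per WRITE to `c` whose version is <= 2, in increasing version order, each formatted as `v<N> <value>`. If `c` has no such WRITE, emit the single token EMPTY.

Answer: v2 13

Derivation:
Scan writes for key=c with version <= 2:
  v1 WRITE d 11 -> skip
  v2 WRITE c 13 -> keep
  v3 WRITE e 54 -> skip
  v4 WRITE c 29 -> drop (> snap)
  v5 WRITE b 38 -> skip
Collected: [(2, 13)]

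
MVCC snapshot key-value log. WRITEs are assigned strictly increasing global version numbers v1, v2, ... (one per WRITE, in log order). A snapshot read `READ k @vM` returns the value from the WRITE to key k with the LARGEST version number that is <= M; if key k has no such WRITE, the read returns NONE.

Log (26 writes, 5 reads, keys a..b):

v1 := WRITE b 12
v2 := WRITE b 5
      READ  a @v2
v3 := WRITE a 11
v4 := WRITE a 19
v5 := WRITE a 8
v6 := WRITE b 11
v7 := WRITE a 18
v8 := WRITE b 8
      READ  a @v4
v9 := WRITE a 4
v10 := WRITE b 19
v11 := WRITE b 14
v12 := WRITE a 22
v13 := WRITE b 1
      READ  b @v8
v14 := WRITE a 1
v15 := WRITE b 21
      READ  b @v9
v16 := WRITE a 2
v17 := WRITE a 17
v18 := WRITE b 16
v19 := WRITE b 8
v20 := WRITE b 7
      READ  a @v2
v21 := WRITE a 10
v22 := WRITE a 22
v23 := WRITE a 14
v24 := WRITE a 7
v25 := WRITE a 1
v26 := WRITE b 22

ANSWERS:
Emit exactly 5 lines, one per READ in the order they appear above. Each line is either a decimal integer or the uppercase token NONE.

v1: WRITE b=12  (b history now [(1, 12)])
v2: WRITE b=5  (b history now [(1, 12), (2, 5)])
READ a @v2: history=[] -> no version <= 2 -> NONE
v3: WRITE a=11  (a history now [(3, 11)])
v4: WRITE a=19  (a history now [(3, 11), (4, 19)])
v5: WRITE a=8  (a history now [(3, 11), (4, 19), (5, 8)])
v6: WRITE b=11  (b history now [(1, 12), (2, 5), (6, 11)])
v7: WRITE a=18  (a history now [(3, 11), (4, 19), (5, 8), (7, 18)])
v8: WRITE b=8  (b history now [(1, 12), (2, 5), (6, 11), (8, 8)])
READ a @v4: history=[(3, 11), (4, 19), (5, 8), (7, 18)] -> pick v4 -> 19
v9: WRITE a=4  (a history now [(3, 11), (4, 19), (5, 8), (7, 18), (9, 4)])
v10: WRITE b=19  (b history now [(1, 12), (2, 5), (6, 11), (8, 8), (10, 19)])
v11: WRITE b=14  (b history now [(1, 12), (2, 5), (6, 11), (8, 8), (10, 19), (11, 14)])
v12: WRITE a=22  (a history now [(3, 11), (4, 19), (5, 8), (7, 18), (9, 4), (12, 22)])
v13: WRITE b=1  (b history now [(1, 12), (2, 5), (6, 11), (8, 8), (10, 19), (11, 14), (13, 1)])
READ b @v8: history=[(1, 12), (2, 5), (6, 11), (8, 8), (10, 19), (11, 14), (13, 1)] -> pick v8 -> 8
v14: WRITE a=1  (a history now [(3, 11), (4, 19), (5, 8), (7, 18), (9, 4), (12, 22), (14, 1)])
v15: WRITE b=21  (b history now [(1, 12), (2, 5), (6, 11), (8, 8), (10, 19), (11, 14), (13, 1), (15, 21)])
READ b @v9: history=[(1, 12), (2, 5), (6, 11), (8, 8), (10, 19), (11, 14), (13, 1), (15, 21)] -> pick v8 -> 8
v16: WRITE a=2  (a history now [(3, 11), (4, 19), (5, 8), (7, 18), (9, 4), (12, 22), (14, 1), (16, 2)])
v17: WRITE a=17  (a history now [(3, 11), (4, 19), (5, 8), (7, 18), (9, 4), (12, 22), (14, 1), (16, 2), (17, 17)])
v18: WRITE b=16  (b history now [(1, 12), (2, 5), (6, 11), (8, 8), (10, 19), (11, 14), (13, 1), (15, 21), (18, 16)])
v19: WRITE b=8  (b history now [(1, 12), (2, 5), (6, 11), (8, 8), (10, 19), (11, 14), (13, 1), (15, 21), (18, 16), (19, 8)])
v20: WRITE b=7  (b history now [(1, 12), (2, 5), (6, 11), (8, 8), (10, 19), (11, 14), (13, 1), (15, 21), (18, 16), (19, 8), (20, 7)])
READ a @v2: history=[(3, 11), (4, 19), (5, 8), (7, 18), (9, 4), (12, 22), (14, 1), (16, 2), (17, 17)] -> no version <= 2 -> NONE
v21: WRITE a=10  (a history now [(3, 11), (4, 19), (5, 8), (7, 18), (9, 4), (12, 22), (14, 1), (16, 2), (17, 17), (21, 10)])
v22: WRITE a=22  (a history now [(3, 11), (4, 19), (5, 8), (7, 18), (9, 4), (12, 22), (14, 1), (16, 2), (17, 17), (21, 10), (22, 22)])
v23: WRITE a=14  (a history now [(3, 11), (4, 19), (5, 8), (7, 18), (9, 4), (12, 22), (14, 1), (16, 2), (17, 17), (21, 10), (22, 22), (23, 14)])
v24: WRITE a=7  (a history now [(3, 11), (4, 19), (5, 8), (7, 18), (9, 4), (12, 22), (14, 1), (16, 2), (17, 17), (21, 10), (22, 22), (23, 14), (24, 7)])
v25: WRITE a=1  (a history now [(3, 11), (4, 19), (5, 8), (7, 18), (9, 4), (12, 22), (14, 1), (16, 2), (17, 17), (21, 10), (22, 22), (23, 14), (24, 7), (25, 1)])
v26: WRITE b=22  (b history now [(1, 12), (2, 5), (6, 11), (8, 8), (10, 19), (11, 14), (13, 1), (15, 21), (18, 16), (19, 8), (20, 7), (26, 22)])

Answer: NONE
19
8
8
NONE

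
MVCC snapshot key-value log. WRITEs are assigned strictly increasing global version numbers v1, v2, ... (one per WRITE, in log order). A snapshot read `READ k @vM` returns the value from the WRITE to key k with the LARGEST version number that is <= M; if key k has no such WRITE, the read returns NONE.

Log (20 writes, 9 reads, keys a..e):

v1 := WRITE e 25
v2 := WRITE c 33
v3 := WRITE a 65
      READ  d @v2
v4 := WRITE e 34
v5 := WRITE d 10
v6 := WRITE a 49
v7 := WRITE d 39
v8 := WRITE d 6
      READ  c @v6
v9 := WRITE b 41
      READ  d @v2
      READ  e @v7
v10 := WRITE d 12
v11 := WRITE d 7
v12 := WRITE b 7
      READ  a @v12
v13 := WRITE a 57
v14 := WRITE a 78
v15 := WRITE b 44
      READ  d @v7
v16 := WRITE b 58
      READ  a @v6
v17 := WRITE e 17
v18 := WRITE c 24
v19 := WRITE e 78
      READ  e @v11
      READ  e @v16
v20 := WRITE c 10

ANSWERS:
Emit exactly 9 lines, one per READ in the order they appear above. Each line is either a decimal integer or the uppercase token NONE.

Answer: NONE
33
NONE
34
49
39
49
34
34

Derivation:
v1: WRITE e=25  (e history now [(1, 25)])
v2: WRITE c=33  (c history now [(2, 33)])
v3: WRITE a=65  (a history now [(3, 65)])
READ d @v2: history=[] -> no version <= 2 -> NONE
v4: WRITE e=34  (e history now [(1, 25), (4, 34)])
v5: WRITE d=10  (d history now [(5, 10)])
v6: WRITE a=49  (a history now [(3, 65), (6, 49)])
v7: WRITE d=39  (d history now [(5, 10), (7, 39)])
v8: WRITE d=6  (d history now [(5, 10), (7, 39), (8, 6)])
READ c @v6: history=[(2, 33)] -> pick v2 -> 33
v9: WRITE b=41  (b history now [(9, 41)])
READ d @v2: history=[(5, 10), (7, 39), (8, 6)] -> no version <= 2 -> NONE
READ e @v7: history=[(1, 25), (4, 34)] -> pick v4 -> 34
v10: WRITE d=12  (d history now [(5, 10), (7, 39), (8, 6), (10, 12)])
v11: WRITE d=7  (d history now [(5, 10), (7, 39), (8, 6), (10, 12), (11, 7)])
v12: WRITE b=7  (b history now [(9, 41), (12, 7)])
READ a @v12: history=[(3, 65), (6, 49)] -> pick v6 -> 49
v13: WRITE a=57  (a history now [(3, 65), (6, 49), (13, 57)])
v14: WRITE a=78  (a history now [(3, 65), (6, 49), (13, 57), (14, 78)])
v15: WRITE b=44  (b history now [(9, 41), (12, 7), (15, 44)])
READ d @v7: history=[(5, 10), (7, 39), (8, 6), (10, 12), (11, 7)] -> pick v7 -> 39
v16: WRITE b=58  (b history now [(9, 41), (12, 7), (15, 44), (16, 58)])
READ a @v6: history=[(3, 65), (6, 49), (13, 57), (14, 78)] -> pick v6 -> 49
v17: WRITE e=17  (e history now [(1, 25), (4, 34), (17, 17)])
v18: WRITE c=24  (c history now [(2, 33), (18, 24)])
v19: WRITE e=78  (e history now [(1, 25), (4, 34), (17, 17), (19, 78)])
READ e @v11: history=[(1, 25), (4, 34), (17, 17), (19, 78)] -> pick v4 -> 34
READ e @v16: history=[(1, 25), (4, 34), (17, 17), (19, 78)] -> pick v4 -> 34
v20: WRITE c=10  (c history now [(2, 33), (18, 24), (20, 10)])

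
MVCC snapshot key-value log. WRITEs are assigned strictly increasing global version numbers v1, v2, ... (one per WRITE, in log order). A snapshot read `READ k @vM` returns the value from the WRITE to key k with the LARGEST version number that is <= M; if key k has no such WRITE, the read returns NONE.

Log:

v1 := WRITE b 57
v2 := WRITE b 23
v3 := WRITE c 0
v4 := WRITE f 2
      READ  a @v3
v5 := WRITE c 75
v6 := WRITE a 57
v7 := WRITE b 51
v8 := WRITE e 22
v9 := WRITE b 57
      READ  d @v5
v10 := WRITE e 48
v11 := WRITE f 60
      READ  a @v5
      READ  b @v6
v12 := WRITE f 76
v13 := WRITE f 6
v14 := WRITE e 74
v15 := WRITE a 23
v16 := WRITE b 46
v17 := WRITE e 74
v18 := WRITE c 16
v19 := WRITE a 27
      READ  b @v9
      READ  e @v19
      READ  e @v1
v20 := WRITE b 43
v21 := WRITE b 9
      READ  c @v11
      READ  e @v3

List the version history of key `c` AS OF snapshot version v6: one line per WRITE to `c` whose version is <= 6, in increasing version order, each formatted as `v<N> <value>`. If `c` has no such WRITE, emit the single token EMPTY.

Answer: v3 0
v5 75

Derivation:
Scan writes for key=c with version <= 6:
  v1 WRITE b 57 -> skip
  v2 WRITE b 23 -> skip
  v3 WRITE c 0 -> keep
  v4 WRITE f 2 -> skip
  v5 WRITE c 75 -> keep
  v6 WRITE a 57 -> skip
  v7 WRITE b 51 -> skip
  v8 WRITE e 22 -> skip
  v9 WRITE b 57 -> skip
  v10 WRITE e 48 -> skip
  v11 WRITE f 60 -> skip
  v12 WRITE f 76 -> skip
  v13 WRITE f 6 -> skip
  v14 WRITE e 74 -> skip
  v15 WRITE a 23 -> skip
  v16 WRITE b 46 -> skip
  v17 WRITE e 74 -> skip
  v18 WRITE c 16 -> drop (> snap)
  v19 WRITE a 27 -> skip
  v20 WRITE b 43 -> skip
  v21 WRITE b 9 -> skip
Collected: [(3, 0), (5, 75)]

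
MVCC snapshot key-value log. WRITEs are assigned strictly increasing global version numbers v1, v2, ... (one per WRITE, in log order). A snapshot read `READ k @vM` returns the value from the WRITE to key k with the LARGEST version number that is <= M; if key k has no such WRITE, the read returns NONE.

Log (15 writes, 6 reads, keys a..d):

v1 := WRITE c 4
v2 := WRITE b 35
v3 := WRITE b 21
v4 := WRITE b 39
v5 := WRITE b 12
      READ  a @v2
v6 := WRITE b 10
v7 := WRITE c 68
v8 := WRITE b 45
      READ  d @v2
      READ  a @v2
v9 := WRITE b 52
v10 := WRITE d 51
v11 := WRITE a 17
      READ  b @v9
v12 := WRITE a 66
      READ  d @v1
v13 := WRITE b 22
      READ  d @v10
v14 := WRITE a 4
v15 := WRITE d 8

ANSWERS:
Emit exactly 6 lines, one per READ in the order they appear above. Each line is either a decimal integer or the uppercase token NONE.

Answer: NONE
NONE
NONE
52
NONE
51

Derivation:
v1: WRITE c=4  (c history now [(1, 4)])
v2: WRITE b=35  (b history now [(2, 35)])
v3: WRITE b=21  (b history now [(2, 35), (3, 21)])
v4: WRITE b=39  (b history now [(2, 35), (3, 21), (4, 39)])
v5: WRITE b=12  (b history now [(2, 35), (3, 21), (4, 39), (5, 12)])
READ a @v2: history=[] -> no version <= 2 -> NONE
v6: WRITE b=10  (b history now [(2, 35), (3, 21), (4, 39), (5, 12), (6, 10)])
v7: WRITE c=68  (c history now [(1, 4), (7, 68)])
v8: WRITE b=45  (b history now [(2, 35), (3, 21), (4, 39), (5, 12), (6, 10), (8, 45)])
READ d @v2: history=[] -> no version <= 2 -> NONE
READ a @v2: history=[] -> no version <= 2 -> NONE
v9: WRITE b=52  (b history now [(2, 35), (3, 21), (4, 39), (5, 12), (6, 10), (8, 45), (9, 52)])
v10: WRITE d=51  (d history now [(10, 51)])
v11: WRITE a=17  (a history now [(11, 17)])
READ b @v9: history=[(2, 35), (3, 21), (4, 39), (5, 12), (6, 10), (8, 45), (9, 52)] -> pick v9 -> 52
v12: WRITE a=66  (a history now [(11, 17), (12, 66)])
READ d @v1: history=[(10, 51)] -> no version <= 1 -> NONE
v13: WRITE b=22  (b history now [(2, 35), (3, 21), (4, 39), (5, 12), (6, 10), (8, 45), (9, 52), (13, 22)])
READ d @v10: history=[(10, 51)] -> pick v10 -> 51
v14: WRITE a=4  (a history now [(11, 17), (12, 66), (14, 4)])
v15: WRITE d=8  (d history now [(10, 51), (15, 8)])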